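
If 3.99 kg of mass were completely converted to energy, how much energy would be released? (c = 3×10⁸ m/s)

Using E = mc²:
c² = (3×10⁸)² = 9×10¹⁶ m²/s²
E = 3.99 × 9×10¹⁶ = 3.591×10¹⁷ J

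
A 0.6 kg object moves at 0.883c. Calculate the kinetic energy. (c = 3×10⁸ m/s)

γ = 1/√(1 - 0.883²) = 2.1305
γ - 1 = 1.1305
KE = (γ-1)mc² = 1.1305 × 0.6 × (3×10⁸)² = 6.105×10¹⁶ J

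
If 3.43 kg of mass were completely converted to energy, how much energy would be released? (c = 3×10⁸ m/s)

Using E = mc²:
c² = (3×10⁸)² = 9×10¹⁶ m²/s²
E = 3.43 × 9×10¹⁶ = 3.087×10¹⁷ J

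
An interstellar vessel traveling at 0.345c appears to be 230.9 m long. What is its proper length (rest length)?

Contracted length L = 230.9 m
γ = 1/√(1 - 0.345²) = 1.0654
L₀ = γL = 1.0654 × 230.9 = 246.0 m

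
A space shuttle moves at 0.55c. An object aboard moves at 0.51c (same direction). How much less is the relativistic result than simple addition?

Classical: u' + v = 0.51 + 0.55 = 1.06c
Relativistic: u = (0.51 + 0.55)/(1 + 0.2805) = 1.06/1.2805 = 0.8278c
Difference: 1.06 - 0.8278 = 0.2322c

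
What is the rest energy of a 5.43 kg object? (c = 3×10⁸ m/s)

c² = (3×10⁸)² = 9.000×10¹⁶ m²/s²
E₀ = mc² = 5.43 × 9.000×10¹⁶ = 4.887×10¹⁷ J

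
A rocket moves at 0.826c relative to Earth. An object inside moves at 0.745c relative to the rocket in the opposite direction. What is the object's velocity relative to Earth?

Object's velocity in rocket frame is u' = -0.745c
u = (u' + v)/(1 + u'v/c²) = (v - 0.745)/(1 - 0.745·v/c²)
Numerator: 0.826 - 0.745 = 0.081
Denominator: 1 - 0.61537 = 0.38463
u = 0.081/0.38463 = 0.2106c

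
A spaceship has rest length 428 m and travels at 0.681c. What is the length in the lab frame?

Proper length L₀ = 428 m
γ = 1/√(1 - 0.681²) = 1.3656
L = L₀/γ = 428/1.3656 = 313.4 m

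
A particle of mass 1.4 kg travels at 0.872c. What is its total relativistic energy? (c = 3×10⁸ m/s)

γ = 1/√(1 - 0.872²) = 2.043
mc² = 1.4 × (3×10⁸)² = 1.260×10¹⁷ J
E = γmc² = 2.043 × 1.260×10¹⁷ = 2.574×10¹⁷ J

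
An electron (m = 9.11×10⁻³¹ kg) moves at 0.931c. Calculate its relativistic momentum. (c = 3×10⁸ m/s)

γ = 1/√(1 - 0.931²) = 2.7396
v = 0.931 × 3×10⁸ = 2.793×10⁸ m/s
p = γmv = 2.7396 × 9.11×10⁻³¹ × 2.793×10⁸ = 6.971×10⁻²² kg·m/s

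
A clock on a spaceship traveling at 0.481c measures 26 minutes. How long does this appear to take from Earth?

Proper time Δt₀ = 26 minutes
γ = 1/√(1 - 0.481²) = 1.1406
Δt = γΔt₀ = 1.1406 × 26 = 29.66 minutes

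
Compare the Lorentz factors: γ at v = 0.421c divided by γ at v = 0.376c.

γ₁ = 1/√(1 - 0.421²) = 1.1025
γ₂ = 1/√(1 - 0.376²) = 1.0792
γ₁/γ₂ = 1.1025/1.0792 = 1.022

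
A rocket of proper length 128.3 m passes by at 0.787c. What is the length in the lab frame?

Proper length L₀ = 128.3 m
γ = 1/√(1 - 0.787²) = 1.62087
L = L₀/γ = 128.3/1.62087 = 79.16 m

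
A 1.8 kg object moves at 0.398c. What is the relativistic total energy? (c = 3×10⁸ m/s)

γ = 1/√(1 - 0.398²) = 1.090
mc² = 1.8 × (3×10⁸)² = 1.620×10¹⁷ J
E = γmc² = 1.090 × 1.620×10¹⁷ = 1.766×10¹⁷ J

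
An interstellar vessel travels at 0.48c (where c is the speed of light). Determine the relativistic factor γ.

v/c = 0.48, so (v/c)² = 0.2304
1 - (v/c)² = 0.7696
γ = 1/√(0.7696) = 1.140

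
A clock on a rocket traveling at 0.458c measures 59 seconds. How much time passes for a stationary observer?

Proper time Δt₀ = 59 seconds
γ = 1/√(1 - 0.458²) = 1.1249
Δt = γΔt₀ = 1.1249 × 59 = 66.37 seconds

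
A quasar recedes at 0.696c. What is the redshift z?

β = 0.696
(1+β)/(1-β) = 1.696/0.304 = 5.579
√(5.579) = 2.362
z = 2.362 - 1 = 1.362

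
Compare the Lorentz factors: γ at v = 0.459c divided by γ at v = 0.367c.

γ₁ = 1/√(1 - 0.459²) = 1.126
γ₂ = 1/√(1 - 0.367²) = 1.075
γ₁/γ₂ = 1.126/1.075 = 1.047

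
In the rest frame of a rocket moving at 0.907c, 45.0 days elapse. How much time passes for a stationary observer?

Proper time Δt₀ = 45.0 days
γ = 1/√(1 - 0.907²) = 2.375
Δt = γΔt₀ = 2.375 × 45.0 = 106.9 days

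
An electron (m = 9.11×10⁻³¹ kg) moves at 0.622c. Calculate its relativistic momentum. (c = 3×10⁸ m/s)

γ = 1/√(1 - 0.622²) = 1.277
v = 0.622 × 3×10⁸ = 1.866×10⁸ m/s
p = γmv = 1.277 × 9.11×10⁻³¹ × 1.866×10⁸ = 2.171×10⁻²² kg·m/s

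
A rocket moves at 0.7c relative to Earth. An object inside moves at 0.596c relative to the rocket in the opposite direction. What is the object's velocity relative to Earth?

Object's velocity in rocket frame is u' = -0.596c
u = (u' + v)/(1 + u'v/c²) = (v - 0.596)/(1 - 0.596·v/c²)
Numerator: 0.7 - 0.596 = 0.104
Denominator: 1 - 0.4172 = 0.5828
u = 0.104/0.5828 = 0.1784c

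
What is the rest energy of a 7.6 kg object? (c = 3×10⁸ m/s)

c² = (3×10⁸)² = 9.000×10¹⁶ m²/s²
E₀ = mc² = 7.6 × 9.000×10¹⁶ = 6.840×10¹⁷ J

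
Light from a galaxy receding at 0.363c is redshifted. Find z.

β = 0.363
(1+β)/(1-β) = 1.363/0.637 = 2.1397
√(2.1397) = 1.4628
z = 1.4628 - 1 = 0.4628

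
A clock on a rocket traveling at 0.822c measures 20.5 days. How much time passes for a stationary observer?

Proper time Δt₀ = 20.5 days
γ = 1/√(1 - 0.822²) = 1.756
Δt = γΔt₀ = 1.756 × 20.5 = 36.00 days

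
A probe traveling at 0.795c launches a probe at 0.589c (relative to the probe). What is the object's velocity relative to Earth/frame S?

u = (u' + v)/(1 + u'v/c²)
Numerator: 0.589 + 0.795 = 1.384
Denominator: 1 + 0.468255 = 1.468255
u = 1.384/1.468255 = 0.9426c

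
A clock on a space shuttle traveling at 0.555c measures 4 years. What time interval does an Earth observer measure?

Proper time Δt₀ = 4 years
γ = 1/√(1 - 0.555²) = 1.20214
Δt = γΔt₀ = 1.20214 × 4 = 4.809 years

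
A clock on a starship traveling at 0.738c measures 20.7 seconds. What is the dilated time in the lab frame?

Proper time Δt₀ = 20.7 seconds
γ = 1/√(1 - 0.738²) = 1.482
Δt = γΔt₀ = 1.482 × 20.7 = 30.68 seconds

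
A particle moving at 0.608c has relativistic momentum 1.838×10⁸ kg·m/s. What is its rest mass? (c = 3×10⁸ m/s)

γ = 1/√(1 - 0.608²) = 1.25955
v = 0.608 × 3×10⁸ = 1.824×10⁸ m/s
m = p/(γv) = 1.838×10⁸/(1.25955 × 1.824×10⁸) = 0.8000 kg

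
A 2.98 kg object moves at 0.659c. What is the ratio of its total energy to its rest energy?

E = γmc², E₀ = mc²
E/E₀ = γ = 1/√(1 - 0.659²) = 1.330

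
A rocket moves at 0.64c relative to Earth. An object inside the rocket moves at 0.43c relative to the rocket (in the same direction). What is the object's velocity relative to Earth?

u = (u' + v)/(1 + u'v/c²)
Numerator: 0.43 + 0.64 = 1.07
Denominator: 1 + 0.2752 = 1.2752
u = 1.07/1.2752 = 0.8391c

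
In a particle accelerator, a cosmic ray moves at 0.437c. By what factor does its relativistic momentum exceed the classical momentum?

p_rel = γmv, p_class = mv
Ratio = γ = 1/√(1 - 0.437²)
= 1/√(0.809031) = 1.112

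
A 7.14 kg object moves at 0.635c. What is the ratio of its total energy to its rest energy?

E = γmc², E₀ = mc²
E/E₀ = γ = 1/√(1 - 0.635²) = 1.294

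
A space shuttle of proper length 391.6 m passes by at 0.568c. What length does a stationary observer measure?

Proper length L₀ = 391.6 m
γ = 1/√(1 - 0.568²) = 1.215
L = L₀/γ = 391.6/1.215 = 322.3 m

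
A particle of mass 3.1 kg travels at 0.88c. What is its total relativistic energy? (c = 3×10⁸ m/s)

γ = 1/√(1 - 0.88²) = 2.1054
mc² = 3.1 × (3×10⁸)² = 2.790×10¹⁷ J
E = γmc² = 2.1054 × 2.790×10¹⁷ = 5.874×10¹⁷ J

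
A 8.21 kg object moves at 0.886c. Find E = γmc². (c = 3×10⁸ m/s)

γ = 1/√(1 - 0.886²) = 2.157
mc² = 8.21 × (3×10⁸)² = 7.389×10¹⁷ J
E = γmc² = 2.157 × 7.389×10¹⁷ = 1.594×10¹⁸ J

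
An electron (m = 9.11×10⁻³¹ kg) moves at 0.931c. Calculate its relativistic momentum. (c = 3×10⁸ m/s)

γ = 1/√(1 - 0.931²) = 2.7396
v = 0.931 × 3×10⁸ = 2.793×10⁸ m/s
p = γmv = 2.7396 × 9.11×10⁻³¹ × 2.793×10⁸ = 6.971×10⁻²² kg·m/s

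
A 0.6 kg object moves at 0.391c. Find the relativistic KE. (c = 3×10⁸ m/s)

γ = 1/√(1 - 0.391²) = 1.0865
γ - 1 = 0.08650
KE = (γ-1)mc² = 0.08650 × 0.6 × (3×10⁸)² = 4.671×10¹⁵ J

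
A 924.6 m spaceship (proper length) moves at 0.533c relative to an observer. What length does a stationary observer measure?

Proper length L₀ = 924.6 m
γ = 1/√(1 - 0.533²) = 1.1819
L = L₀/γ = 924.6/1.1819 = 782.3 m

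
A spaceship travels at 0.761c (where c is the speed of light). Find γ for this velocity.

v/c = 0.761, so (v/c)² = 0.579121
1 - (v/c)² = 0.420879
γ = 1/√(0.420879) = 1.541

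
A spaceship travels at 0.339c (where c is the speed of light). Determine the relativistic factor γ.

v/c = 0.339, so (v/c)² = 0.114921
1 - (v/c)² = 0.885079
γ = 1/√(0.885079) = 1.063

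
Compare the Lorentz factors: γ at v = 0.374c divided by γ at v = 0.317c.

γ₁ = 1/√(1 - 0.374²) = 1.078
γ₂ = 1/√(1 - 0.317²) = 1.054
γ₁/γ₂ = 1.078/1.054 = 1.023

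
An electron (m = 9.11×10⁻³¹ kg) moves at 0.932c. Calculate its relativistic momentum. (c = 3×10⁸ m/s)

γ = 1/√(1 - 0.932²) = 2.7589
v = 0.932 × 3×10⁸ = 2.796×10⁸ m/s
p = γmv = 2.7589 × 9.11×10⁻³¹ × 2.796×10⁸ = 7.027×10⁻²² kg·m/s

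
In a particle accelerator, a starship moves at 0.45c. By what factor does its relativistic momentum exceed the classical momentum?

p_rel = γmv, p_class = mv
Ratio = γ = 1/√(1 - 0.45²)
= 1/√(0.7975) = 1.120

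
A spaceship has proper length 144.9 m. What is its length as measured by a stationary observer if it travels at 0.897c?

Proper length L₀ = 144.9 m
γ = 1/√(1 - 0.897²) = 2.2623
L = L₀/γ = 144.9/2.2623 = 64.05 m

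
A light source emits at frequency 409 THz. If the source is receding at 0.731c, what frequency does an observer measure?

β = v/c = 0.731
(1-β)/(1+β) = 0.269/1.731 = 0.1554
Doppler factor = √(0.1554) = 0.3942
f_obs = 409 × 0.3942 = 161.2 THz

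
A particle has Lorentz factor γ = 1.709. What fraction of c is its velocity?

From γ = 1/√(1 - v²/c²):
1/γ² = 1/1.709² = 0.3424
v²/c² = 1 - 0.3424 = 0.6576
v/c = √(0.6576) = 0.8109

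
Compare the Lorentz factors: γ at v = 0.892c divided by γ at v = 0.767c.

γ₁ = 1/√(1 - 0.892²) = 2.2122
γ₂ = 1/√(1 - 0.767²) = 1.5585
γ₁/γ₂ = 2.2122/1.5585 = 1.419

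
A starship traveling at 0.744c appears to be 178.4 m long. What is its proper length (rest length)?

Contracted length L = 178.4 m
γ = 1/√(1 - 0.744²) = 1.4966
L₀ = γL = 1.4966 × 178.4 = 267.0 m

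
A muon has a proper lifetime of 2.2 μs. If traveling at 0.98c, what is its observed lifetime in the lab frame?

Proper lifetime τ₀ = 2.2 μs
γ = 1/√(1 - 0.98²) = 5.025
τ = γτ₀ = 5.025 × 2.2 μs = 11.06 μs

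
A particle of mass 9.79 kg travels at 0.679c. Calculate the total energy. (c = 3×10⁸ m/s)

γ = 1/√(1 - 0.679²) = 1.362
mc² = 9.79 × (3×10⁸)² = 8.811×10¹⁷ J
E = γmc² = 1.362 × 8.811×10¹⁷ = 1.200×10¹⁸ J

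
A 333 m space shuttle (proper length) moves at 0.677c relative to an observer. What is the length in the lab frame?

Proper length L₀ = 333 m
γ = 1/√(1 - 0.677²) = 1.3587
L = L₀/γ = 333/1.3587 = 245.1 m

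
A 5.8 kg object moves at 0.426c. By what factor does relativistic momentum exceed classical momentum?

p_rel = γmv, p_class = mv
Ratio = γ = 1/√(1 - 0.426²) = 1.105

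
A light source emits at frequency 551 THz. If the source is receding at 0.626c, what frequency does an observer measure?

β = v/c = 0.626
(1-β)/(1+β) = 0.374/1.626 = 0.2300
Doppler factor = √(0.2300) = 0.4796
f_obs = 551 × 0.4796 = 264.3 THz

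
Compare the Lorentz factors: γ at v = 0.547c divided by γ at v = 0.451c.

γ₁ = 1/√(1 - 0.547²) = 1.1946
γ₂ = 1/√(1 - 0.451²) = 1.1204
γ₁/γ₂ = 1.1946/1.1204 = 1.066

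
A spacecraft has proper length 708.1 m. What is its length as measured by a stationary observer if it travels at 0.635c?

Proper length L₀ = 708.1 m
γ = 1/√(1 - 0.635²) = 1.2945
L = L₀/γ = 708.1/1.2945 = 547.0 m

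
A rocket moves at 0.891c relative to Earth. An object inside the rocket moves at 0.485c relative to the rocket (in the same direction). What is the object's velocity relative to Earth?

u = (u' + v)/(1 + u'v/c²)
Numerator: 0.485 + 0.891 = 1.376
Denominator: 1 + 0.432135 = 1.432135
u = 1.376/1.432135 = 0.9608c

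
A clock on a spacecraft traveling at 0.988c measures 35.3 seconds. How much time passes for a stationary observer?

Proper time Δt₀ = 35.3 seconds
γ = 1/√(1 - 0.988²) = 6.474
Δt = γΔt₀ = 6.474 × 35.3 = 228.5 seconds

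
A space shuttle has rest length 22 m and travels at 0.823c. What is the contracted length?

Proper length L₀ = 22 m
γ = 1/√(1 - 0.823²) = 1.760
L = L₀/γ = 22/1.760 = 12.50 m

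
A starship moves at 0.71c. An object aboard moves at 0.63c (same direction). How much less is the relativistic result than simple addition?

Classical: u' + v = 0.63 + 0.71 = 1.34c
Relativistic: u = (0.63 + 0.71)/(1 + 0.4473) = 1.34/1.4473 = 0.9259c
Difference: 1.34 - 0.9259 = 0.4141c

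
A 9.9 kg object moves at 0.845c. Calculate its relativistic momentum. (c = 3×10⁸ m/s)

γ = 1/√(1 - 0.845²) = 1.870
v = 0.845 × 3×10⁸ = 2.535×10⁸ m/s
p = γmv = 1.870 × 9.9 × 2.535×10⁸ = 4.693×10⁹ kg·m/s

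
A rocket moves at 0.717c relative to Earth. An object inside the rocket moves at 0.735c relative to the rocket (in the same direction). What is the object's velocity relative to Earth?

u = (u' + v)/(1 + u'v/c²)
Numerator: 0.735 + 0.717 = 1.452
Denominator: 1 + 0.526995 = 1.526995
u = 1.452/1.526995 = 0.9509c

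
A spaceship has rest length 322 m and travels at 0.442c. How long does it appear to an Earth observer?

Proper length L₀ = 322 m
γ = 1/√(1 - 0.442²) = 1.115
L = L₀/γ = 322/1.115 = 288.8 m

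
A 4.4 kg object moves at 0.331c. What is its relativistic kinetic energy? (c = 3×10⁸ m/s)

γ = 1/√(1 - 0.331²) = 1.05974
γ - 1 = 0.05974
KE = (γ-1)mc² = 0.05974 × 4.4 × (3×10⁸)² = 2.366×10¹⁶ J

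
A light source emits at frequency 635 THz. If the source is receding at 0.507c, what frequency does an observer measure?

β = v/c = 0.507
(1-β)/(1+β) = 0.493/1.507 = 0.32714
Doppler factor = √(0.32714) = 0.5720
f_obs = 635 × 0.5720 = 363.2 THz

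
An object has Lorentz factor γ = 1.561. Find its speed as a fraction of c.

From γ = 1/√(1 - v²/c²):
1/γ² = 1/1.561² = 0.4104
v²/c² = 1 - 0.4104 = 0.5896
v/c = √(0.5896) = 0.7679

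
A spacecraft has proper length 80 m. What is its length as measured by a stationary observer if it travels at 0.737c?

Proper length L₀ = 80 m
γ = 1/√(1 - 0.737²) = 1.4795
L = L₀/γ = 80/1.4795 = 54.07 m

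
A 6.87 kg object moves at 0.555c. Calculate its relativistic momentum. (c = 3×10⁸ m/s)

γ = 1/√(1 - 0.555²) = 1.202
v = 0.555 × 3×10⁸ = 1.665×10⁸ m/s
p = γmv = 1.202 × 6.87 × 1.665×10⁸ = 1.375×10⁹ kg·m/s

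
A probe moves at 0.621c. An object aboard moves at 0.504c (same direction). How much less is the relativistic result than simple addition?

Classical: u' + v = 0.504 + 0.621 = 1.125c
Relativistic: u = (0.504 + 0.621)/(1 + 0.312984) = 1.125/1.312984 = 0.8568c
Difference: 1.125 - 0.8568 = 0.2682c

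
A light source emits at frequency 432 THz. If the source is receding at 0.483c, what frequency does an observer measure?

β = v/c = 0.483
(1-β)/(1+β) = 0.517/1.483 = 0.3486
Doppler factor = √(0.3486) = 0.5904
f_obs = 432 × 0.5904 = 255.1 THz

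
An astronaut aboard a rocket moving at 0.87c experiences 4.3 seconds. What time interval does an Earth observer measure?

Proper time Δt₀ = 4.3 seconds
γ = 1/√(1 - 0.87²) = 2.0282
Δt = γΔt₀ = 2.0282 × 4.3 = 8.721 seconds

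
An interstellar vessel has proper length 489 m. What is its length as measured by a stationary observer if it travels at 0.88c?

Proper length L₀ = 489 m
γ = 1/√(1 - 0.88²) = 2.105
L = L₀/γ = 489/2.105 = 232.3 m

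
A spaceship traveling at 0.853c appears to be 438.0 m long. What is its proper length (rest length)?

Contracted length L = 438.0 m
γ = 1/√(1 - 0.853²) = 1.916
L₀ = γL = 1.916 × 438.0 = 839.2 m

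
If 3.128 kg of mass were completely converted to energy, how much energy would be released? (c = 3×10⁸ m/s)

Using E = mc²:
c² = (3×10⁸)² = 9×10¹⁶ m²/s²
E = 3.128 × 9×10¹⁶ = 2.815×10¹⁷ J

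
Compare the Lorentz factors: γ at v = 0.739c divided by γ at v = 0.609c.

γ₁ = 1/√(1 - 0.739²) = 1.484
γ₂ = 1/√(1 - 0.609²) = 1.261
γ₁/γ₂ = 1.484/1.261 = 1.177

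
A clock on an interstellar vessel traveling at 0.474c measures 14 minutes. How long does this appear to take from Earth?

Proper time Δt₀ = 14 minutes
γ = 1/√(1 - 0.474²) = 1.136
Δt = γΔt₀ = 1.136 × 14 = 15.90 minutes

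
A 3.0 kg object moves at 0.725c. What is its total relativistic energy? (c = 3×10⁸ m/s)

γ = 1/√(1 - 0.725²) = 1.452
mc² = 3.0 × (3×10⁸)² = 2.700×10¹⁷ J
E = γmc² = 1.452 × 2.700×10¹⁷ = 3.920×10¹⁷ J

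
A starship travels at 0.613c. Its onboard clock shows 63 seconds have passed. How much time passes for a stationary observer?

Proper time Δt₀ = 63 seconds
γ = 1/√(1 - 0.613²) = 1.2657
Δt = γΔt₀ = 1.2657 × 63 = 79.74 seconds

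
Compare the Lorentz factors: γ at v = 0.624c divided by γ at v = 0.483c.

γ₁ = 1/√(1 - 0.624²) = 1.280
γ₂ = 1/√(1 - 0.483²) = 1.142
γ₁/γ₂ = 1.280/1.142 = 1.121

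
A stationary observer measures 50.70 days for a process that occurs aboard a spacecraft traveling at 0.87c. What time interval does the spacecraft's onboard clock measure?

Dilated time Δt = 50.70 days
γ = 1/√(1 - 0.87²) = 2.028
Δt₀ = Δt/γ = 50.70/2.028 = 25.00 days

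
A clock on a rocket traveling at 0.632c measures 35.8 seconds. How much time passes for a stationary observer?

Proper time Δt₀ = 35.8 seconds
γ = 1/√(1 - 0.632²) = 1.2904
Δt = γΔt₀ = 1.2904 × 35.8 = 46.20 seconds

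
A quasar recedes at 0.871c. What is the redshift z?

β = 0.871
(1+β)/(1-β) = 1.871/0.129 = 14.50
√(14.50) = 3.808
z = 3.808 - 1 = 2.808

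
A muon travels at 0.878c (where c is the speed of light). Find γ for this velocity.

v/c = 0.878, so (v/c)² = 0.770884
1 - (v/c)² = 0.229116
γ = 1/√(0.229116) = 2.089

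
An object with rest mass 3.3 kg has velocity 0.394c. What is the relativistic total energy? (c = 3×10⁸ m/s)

γ = 1/√(1 - 0.394²) = 1.088
mc² = 3.3 × (3×10⁸)² = 2.970×10¹⁷ J
E = γmc² = 1.088 × 2.970×10¹⁷ = 3.231×10¹⁷ J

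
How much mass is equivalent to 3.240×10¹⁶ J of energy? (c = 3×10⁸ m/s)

From E = mc², we get m = E/c²
c² = (3×10⁸)² = 9×10¹⁶ m²/s²
m = 3.240×10¹⁶ / 9×10¹⁶ = 0.3600 kg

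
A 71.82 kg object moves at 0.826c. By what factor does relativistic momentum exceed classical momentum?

p_rel = γmv, p_class = mv
Ratio = γ = 1/√(1 - 0.826²) = 1.774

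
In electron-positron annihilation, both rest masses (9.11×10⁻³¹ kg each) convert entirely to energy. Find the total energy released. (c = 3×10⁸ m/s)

Both particles have the same rest mass, so total mass = 2m
E = 2m·c² = 2 × 9.11×10⁻³¹ × (3×10⁸)²
= 2 × 9.11×10⁻³¹ × 9×10¹⁶
= 1.640×10⁻¹³ J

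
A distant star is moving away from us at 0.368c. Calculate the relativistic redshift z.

β = 0.368
(1+β)/(1-β) = 1.368/0.632 = 2.16456
√(2.16456) = 1.4712
z = 1.4712 - 1 = 0.4712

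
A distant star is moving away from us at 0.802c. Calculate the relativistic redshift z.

β = 0.802
(1+β)/(1-β) = 1.802/0.198 = 9.101
√(9.101) = 3.017
z = 3.017 - 1 = 2.017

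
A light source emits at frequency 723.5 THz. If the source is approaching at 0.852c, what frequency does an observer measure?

β = v/c = 0.852
(1+β)/(1-β) = 1.852/0.148 = 12.51
Doppler factor = √(12.51) = 3.537
f_obs = 723.5 × 3.537 = 2559 THz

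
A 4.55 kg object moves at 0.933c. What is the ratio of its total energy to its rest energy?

E = γmc², E₀ = mc²
E/E₀ = γ = 1/√(1 - 0.933²) = 2.779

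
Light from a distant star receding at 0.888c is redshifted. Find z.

β = 0.888
(1+β)/(1-β) = 1.888/0.112 = 16.86
√(16.86) = 4.106
z = 4.106 - 1 = 3.106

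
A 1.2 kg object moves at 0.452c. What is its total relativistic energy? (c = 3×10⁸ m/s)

γ = 1/√(1 - 0.452²) = 1.121
mc² = 1.2 × (3×10⁸)² = 1.080×10¹⁷ J
E = γmc² = 1.121 × 1.080×10¹⁷ = 1.211×10¹⁷ J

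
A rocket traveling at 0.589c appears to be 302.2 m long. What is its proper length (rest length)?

Contracted length L = 302.2 m
γ = 1/√(1 - 0.589²) = 1.2374
L₀ = γL = 1.2374 × 302.2 = 373.9 m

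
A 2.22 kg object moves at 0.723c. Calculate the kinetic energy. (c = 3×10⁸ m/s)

γ = 1/√(1 - 0.723²) = 1.4475
γ - 1 = 0.4475
KE = (γ-1)mc² = 0.4475 × 2.22 × (3×10⁸)² = 8.941×10¹⁶ J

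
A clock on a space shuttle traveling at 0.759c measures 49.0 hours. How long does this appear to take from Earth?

Proper time Δt₀ = 49.0 hours
γ = 1/√(1 - 0.759²) = 1.536
Δt = γΔt₀ = 1.536 × 49.0 = 75.26 hours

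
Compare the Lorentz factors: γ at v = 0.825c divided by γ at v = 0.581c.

γ₁ = 1/√(1 - 0.825²) = 1.7695
γ₂ = 1/√(1 - 0.581²) = 1.2286
γ₁/γ₂ = 1.7695/1.2286 = 1.440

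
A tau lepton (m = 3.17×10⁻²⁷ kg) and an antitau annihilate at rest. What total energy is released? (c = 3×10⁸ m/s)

Both particles have the same rest mass, so total mass = 2m
E = 2m·c² = 2 × 3.17×10⁻²⁷ × (3×10⁸)²
= 2 × 3.17×10⁻²⁷ × 9×10¹⁶
= 5.706×10⁻¹⁰ J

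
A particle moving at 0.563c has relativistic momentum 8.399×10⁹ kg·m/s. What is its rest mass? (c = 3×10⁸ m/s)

γ = 1/√(1 - 0.563²) = 1.210
v = 0.563 × 3×10⁸ = 1.689×10⁸ m/s
m = p/(γv) = 8.399×10⁹/(1.210 × 1.689×10⁸) = 41.10 kg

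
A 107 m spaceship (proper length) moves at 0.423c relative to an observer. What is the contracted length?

Proper length L₀ = 107 m
γ = 1/√(1 - 0.423²) = 1.1036
L = L₀/γ = 107/1.1036 = 96.96 m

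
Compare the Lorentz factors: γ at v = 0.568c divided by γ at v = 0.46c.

γ₁ = 1/√(1 - 0.568²) = 1.215
γ₂ = 1/√(1 - 0.46²) = 1.126
γ₁/γ₂ = 1.215/1.126 = 1.079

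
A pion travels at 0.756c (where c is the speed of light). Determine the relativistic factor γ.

v/c = 0.756, so (v/c)² = 0.571536
1 - (v/c)² = 0.428464
γ = 1/√(0.428464) = 1.528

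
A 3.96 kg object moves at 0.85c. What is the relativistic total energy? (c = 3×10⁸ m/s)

γ = 1/√(1 - 0.85²) = 1.8983
mc² = 3.96 × (3×10⁸)² = 3.564×10¹⁷ J
E = γmc² = 1.8983 × 3.564×10¹⁷ = 6.766×10¹⁷ J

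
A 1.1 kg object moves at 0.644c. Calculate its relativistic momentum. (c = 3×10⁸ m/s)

γ = 1/√(1 - 0.644²) = 1.307
v = 0.644 × 3×10⁸ = 1.932×10⁸ m/s
p = γmv = 1.307 × 1.1 × 1.932×10⁸ = 2.778×10⁸ kg·m/s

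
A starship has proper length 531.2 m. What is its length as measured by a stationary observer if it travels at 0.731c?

Proper length L₀ = 531.2 m
γ = 1/√(1 - 0.731²) = 1.4655
L = L₀/γ = 531.2/1.4655 = 362.5 m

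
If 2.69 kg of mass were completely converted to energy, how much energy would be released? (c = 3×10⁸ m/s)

Using E = mc²:
c² = (3×10⁸)² = 9×10¹⁶ m²/s²
E = 2.69 × 9×10¹⁶ = 2.421×10¹⁷ J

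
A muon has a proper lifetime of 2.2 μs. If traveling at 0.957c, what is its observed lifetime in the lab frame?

Proper lifetime τ₀ = 2.2 μs
γ = 1/√(1 - 0.957²) = 3.4472
τ = γτ₀ = 3.4472 × 2.2 μs = 7.584 μs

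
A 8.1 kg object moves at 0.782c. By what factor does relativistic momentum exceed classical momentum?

p_rel = γmv, p_class = mv
Ratio = γ = 1/√(1 - 0.782²) = 1.604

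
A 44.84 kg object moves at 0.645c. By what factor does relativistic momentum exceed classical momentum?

p_rel = γmv, p_class = mv
Ratio = γ = 1/√(1 - 0.645²) = 1.309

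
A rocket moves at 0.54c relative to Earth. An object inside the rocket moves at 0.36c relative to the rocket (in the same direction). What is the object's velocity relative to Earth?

u = (u' + v)/(1 + u'v/c²)
Numerator: 0.36 + 0.54 = 0.9
Denominator: 1 + 0.1944 = 1.1944
u = 0.9/1.1944 = 0.7535c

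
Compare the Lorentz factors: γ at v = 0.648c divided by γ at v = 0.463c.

γ₁ = 1/√(1 - 0.648²) = 1.313
γ₂ = 1/√(1 - 0.463²) = 1.128
γ₁/γ₂ = 1.313/1.128 = 1.164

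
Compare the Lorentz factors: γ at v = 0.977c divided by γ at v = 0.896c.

γ₁ = 1/√(1 - 0.977²) = 4.6896
γ₂ = 1/√(1 - 0.896²) = 2.2520
γ₁/γ₂ = 4.6896/2.2520 = 2.082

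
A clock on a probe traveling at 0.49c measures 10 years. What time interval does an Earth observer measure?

Proper time Δt₀ = 10 years
γ = 1/√(1 - 0.49²) = 1.147
Δt = γΔt₀ = 1.147 × 10 = 11.47 years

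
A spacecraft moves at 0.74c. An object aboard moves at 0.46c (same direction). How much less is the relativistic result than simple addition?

Classical: u' + v = 0.46 + 0.74 = 1.2c
Relativistic: u = (0.46 + 0.74)/(1 + 0.3404) = 1.2/1.3404 = 0.8953c
Difference: 1.2 - 0.8953 = 0.3047c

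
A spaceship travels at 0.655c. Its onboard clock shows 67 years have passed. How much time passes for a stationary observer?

Proper time Δt₀ = 67 years
γ = 1/√(1 - 0.655²) = 1.3234
Δt = γΔt₀ = 1.3234 × 67 = 88.67 years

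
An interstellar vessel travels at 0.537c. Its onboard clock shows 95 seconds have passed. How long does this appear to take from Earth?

Proper time Δt₀ = 95 seconds
γ = 1/√(1 - 0.537²) = 1.185
Δt = γΔt₀ = 1.185 × 95 = 112.6 seconds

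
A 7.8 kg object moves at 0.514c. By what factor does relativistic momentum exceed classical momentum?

p_rel = γmv, p_class = mv
Ratio = γ = 1/√(1 - 0.514²) = 1.166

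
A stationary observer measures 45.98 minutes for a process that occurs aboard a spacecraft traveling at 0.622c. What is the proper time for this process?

Dilated time Δt = 45.98 minutes
γ = 1/√(1 - 0.622²) = 1.2771
Δt₀ = Δt/γ = 45.98/1.2771 = 36.00 minutes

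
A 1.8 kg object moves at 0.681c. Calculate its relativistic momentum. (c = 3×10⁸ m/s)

γ = 1/√(1 - 0.681²) = 1.3656
v = 0.681 × 3×10⁸ = 2.043×10⁸ m/s
p = γmv = 1.3656 × 1.8 × 2.043×10⁸ = 5.022×10⁸ kg·m/s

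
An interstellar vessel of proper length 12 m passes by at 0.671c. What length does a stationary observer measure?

Proper length L₀ = 12 m
γ = 1/√(1 - 0.671²) = 1.3487
L = L₀/γ = 12/1.3487 = 8.897 m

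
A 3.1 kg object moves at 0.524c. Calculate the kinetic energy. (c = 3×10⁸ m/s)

γ = 1/√(1 - 0.524²) = 1.1741
γ - 1 = 0.1741
KE = (γ-1)mc² = 0.1741 × 3.1 × (3×10⁸)² = 4.857×10¹⁶ J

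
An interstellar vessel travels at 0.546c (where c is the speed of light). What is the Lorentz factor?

v/c = 0.546, so (v/c)² = 0.298116
1 - (v/c)² = 0.701884
γ = 1/√(0.701884) = 1.194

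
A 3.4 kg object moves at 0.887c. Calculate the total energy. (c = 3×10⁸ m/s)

γ = 1/√(1 - 0.887²) = 2.1656
mc² = 3.4 × (3×10⁸)² = 3.060×10¹⁷ J
E = γmc² = 2.1656 × 3.060×10¹⁷ = 6.627×10¹⁷ J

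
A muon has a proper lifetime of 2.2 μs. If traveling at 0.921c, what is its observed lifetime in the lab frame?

Proper lifetime τ₀ = 2.2 μs
γ = 1/√(1 - 0.921²) = 2.567
τ = γτ₀ = 2.567 × 2.2 μs = 5.647 μs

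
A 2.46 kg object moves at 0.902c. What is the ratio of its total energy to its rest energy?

E = γmc², E₀ = mc²
E/E₀ = γ = 1/√(1 - 0.902²) = 2.316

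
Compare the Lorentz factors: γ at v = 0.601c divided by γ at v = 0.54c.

γ₁ = 1/√(1 - 0.601²) = 1.251
γ₂ = 1/√(1 - 0.54²) = 1.188
γ₁/γ₂ = 1.251/1.188 = 1.053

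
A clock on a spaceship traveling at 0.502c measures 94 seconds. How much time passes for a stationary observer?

Proper time Δt₀ = 94 seconds
γ = 1/√(1 - 0.502²) = 1.156
Δt = γΔt₀ = 1.156 × 94 = 108.7 seconds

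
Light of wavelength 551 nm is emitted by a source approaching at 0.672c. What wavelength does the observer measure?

β = 0.672
Wavelength Doppler factor = √(0.328/1.672) = √(0.1962) = 0.4429
λ_obs = 551 × 0.4429 = 244.0 nm (blueshift)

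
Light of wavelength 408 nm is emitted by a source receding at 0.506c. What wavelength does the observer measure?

β = 0.506
Wavelength Doppler factor = √(1.506/0.494) = √(3.049) = 1.746
λ_obs = 408 × 1.746 = 712.4 nm (redshift)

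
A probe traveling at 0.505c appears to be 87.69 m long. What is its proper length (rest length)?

Contracted length L = 87.69 m
γ = 1/√(1 - 0.505²) = 1.159
L₀ = γL = 1.159 × 87.69 = 101.6 m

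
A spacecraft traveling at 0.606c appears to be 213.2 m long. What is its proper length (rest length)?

Contracted length L = 213.2 m
γ = 1/√(1 - 0.606²) = 1.257
L₀ = γL = 1.257 × 213.2 = 268.0 m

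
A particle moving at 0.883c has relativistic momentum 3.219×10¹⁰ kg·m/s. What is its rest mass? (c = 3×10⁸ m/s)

γ = 1/√(1 - 0.883²) = 2.1305
v = 0.883 × 3×10⁸ = 2.649×10⁸ m/s
m = p/(γv) = 3.219×10¹⁰/(2.1305 × 2.649×10⁸) = 57.04 kg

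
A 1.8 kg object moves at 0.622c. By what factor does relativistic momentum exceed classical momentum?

p_rel = γmv, p_class = mv
Ratio = γ = 1/√(1 - 0.622²) = 1.277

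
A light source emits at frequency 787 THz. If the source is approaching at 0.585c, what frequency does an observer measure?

β = v/c = 0.585
(1+β)/(1-β) = 1.585/0.415 = 3.819
Doppler factor = √(3.819) = 1.954
f_obs = 787 × 1.954 = 1538 THz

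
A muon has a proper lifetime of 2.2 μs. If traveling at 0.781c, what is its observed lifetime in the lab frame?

Proper lifetime τ₀ = 2.2 μs
γ = 1/√(1 - 0.781²) = 1.6012
τ = γτ₀ = 1.6012 × 2.2 μs = 3.523 μs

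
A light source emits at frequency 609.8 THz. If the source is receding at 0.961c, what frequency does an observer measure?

β = v/c = 0.961
(1-β)/(1+β) = 0.039/1.961 = 0.0198878
Doppler factor = √(0.0198878) = 0.141024
f_obs = 609.8 × 0.141024 = 86.00 THz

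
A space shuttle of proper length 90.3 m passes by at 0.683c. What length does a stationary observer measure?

Proper length L₀ = 90.3 m
γ = 1/√(1 - 0.683²) = 1.369
L = L₀/γ = 90.3/1.369 = 65.96 m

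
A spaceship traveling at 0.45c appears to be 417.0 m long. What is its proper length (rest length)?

Contracted length L = 417.0 m
γ = 1/√(1 - 0.45²) = 1.120
L₀ = γL = 1.120 × 417.0 = 467.0 m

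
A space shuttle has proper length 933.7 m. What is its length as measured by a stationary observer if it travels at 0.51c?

Proper length L₀ = 933.7 m
γ = 1/√(1 - 0.51²) = 1.1626
L = L₀/γ = 933.7/1.1626 = 803.1 m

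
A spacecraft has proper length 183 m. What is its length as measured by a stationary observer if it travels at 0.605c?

Proper length L₀ = 183 m
γ = 1/√(1 - 0.605²) = 1.256
L = L₀/γ = 183/1.256 = 145.7 m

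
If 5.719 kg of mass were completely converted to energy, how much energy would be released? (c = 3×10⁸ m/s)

Using E = mc²:
c² = (3×10⁸)² = 9×10¹⁶ m²/s²
E = 5.719 × 9×10¹⁶ = 5.147×10¹⁷ J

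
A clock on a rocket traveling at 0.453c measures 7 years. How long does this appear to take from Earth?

Proper time Δt₀ = 7 years
γ = 1/√(1 - 0.453²) = 1.1217
Δt = γΔt₀ = 1.1217 × 7 = 7.852 years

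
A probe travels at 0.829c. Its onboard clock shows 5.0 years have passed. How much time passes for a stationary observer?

Proper time Δt₀ = 5.0 years
γ = 1/√(1 - 0.829²) = 1.7881
Δt = γΔt₀ = 1.7881 × 5.0 = 8.941 years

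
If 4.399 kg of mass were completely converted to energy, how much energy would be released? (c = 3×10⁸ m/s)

Using E = mc²:
c² = (3×10⁸)² = 9×10¹⁶ m²/s²
E = 4.399 × 9×10¹⁶ = 3.959×10¹⁷ J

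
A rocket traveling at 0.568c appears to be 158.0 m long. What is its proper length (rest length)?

Contracted length L = 158.0 m
γ = 1/√(1 - 0.568²) = 1.215
L₀ = γL = 1.215 × 158.0 = 192.0 m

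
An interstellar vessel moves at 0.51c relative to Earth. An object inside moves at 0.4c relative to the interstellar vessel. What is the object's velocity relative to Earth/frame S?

u = (u' + v)/(1 + u'v/c²)
Numerator: 0.4 + 0.51 = 0.91
Denominator: 1 + 0.204 = 1.204
u = 0.91/1.204 = 0.7558c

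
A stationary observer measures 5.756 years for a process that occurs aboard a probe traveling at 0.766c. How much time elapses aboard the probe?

Dilated time Δt = 5.756 years
γ = 1/√(1 - 0.766²) = 1.5556
Δt₀ = Δt/γ = 5.756/1.5556 = 3.700 years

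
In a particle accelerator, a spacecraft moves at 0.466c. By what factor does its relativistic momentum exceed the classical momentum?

p_rel = γmv, p_class = mv
Ratio = γ = 1/√(1 - 0.466²)
= 1/√(0.782844) = 1.130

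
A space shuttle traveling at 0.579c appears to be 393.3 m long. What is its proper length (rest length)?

Contracted length L = 393.3 m
γ = 1/√(1 - 0.579²) = 1.2265
L₀ = γL = 1.2265 × 393.3 = 482.4 m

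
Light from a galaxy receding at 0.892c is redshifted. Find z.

β = 0.892
(1+β)/(1-β) = 1.892/0.108 = 17.52
√(17.52) = 4.186
z = 4.186 - 1 = 3.186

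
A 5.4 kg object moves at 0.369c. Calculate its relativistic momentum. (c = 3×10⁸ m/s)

γ = 1/√(1 - 0.369²) = 1.076
v = 0.369 × 3×10⁸ = 1.107×10⁸ m/s
p = γmv = 1.076 × 5.4 × 1.107×10⁸ = 6.432×10⁸ kg·m/s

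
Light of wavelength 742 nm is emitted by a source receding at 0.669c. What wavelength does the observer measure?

β = 0.669
Wavelength Doppler factor = √(1.669/0.331) = √(5.0423) = 2.2455
λ_obs = 742 × 2.2455 = 1666 nm (redshift)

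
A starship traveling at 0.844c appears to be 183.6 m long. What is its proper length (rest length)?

Contracted length L = 183.6 m
γ = 1/√(1 - 0.844²) = 1.8645
L₀ = γL = 1.8645 × 183.6 = 342.3 m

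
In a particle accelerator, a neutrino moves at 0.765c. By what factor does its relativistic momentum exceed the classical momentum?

p_rel = γmv, p_class = mv
Ratio = γ = 1/√(1 - 0.765²)
= 1/√(0.414775) = 1.553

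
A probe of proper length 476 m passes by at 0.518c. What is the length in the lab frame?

Proper length L₀ = 476 m
γ = 1/√(1 - 0.518²) = 1.169
L = L₀/γ = 476/1.169 = 407.2 m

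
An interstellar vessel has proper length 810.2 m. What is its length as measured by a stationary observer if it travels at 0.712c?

Proper length L₀ = 810.2 m
γ = 1/√(1 - 0.712²) = 1.4241
L = L₀/γ = 810.2/1.4241 = 568.9 m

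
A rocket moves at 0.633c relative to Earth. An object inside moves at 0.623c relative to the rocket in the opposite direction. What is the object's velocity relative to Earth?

Object's velocity in rocket frame is u' = -0.623c
u = (u' + v)/(1 + u'v/c²) = (v - 0.623)/(1 - 0.623·v/c²)
Numerator: 0.633 - 0.623 = 0.01
Denominator: 1 - 0.394359 = 0.605641
u = 0.01/0.605641 = 0.01651c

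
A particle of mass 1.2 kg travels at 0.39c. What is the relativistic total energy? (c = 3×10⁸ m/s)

γ = 1/√(1 - 0.39²) = 1.086
mc² = 1.2 × (3×10⁸)² = 1.080×10¹⁷ J
E = γmc² = 1.086 × 1.080×10¹⁷ = 1.173×10¹⁷ J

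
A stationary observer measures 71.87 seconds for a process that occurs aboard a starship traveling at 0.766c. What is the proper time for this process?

Dilated time Δt = 71.87 seconds
γ = 1/√(1 - 0.766²) = 1.5556
Δt₀ = Δt/γ = 71.87/1.5556 = 46.20 seconds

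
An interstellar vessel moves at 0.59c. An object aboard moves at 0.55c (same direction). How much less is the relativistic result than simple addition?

Classical: u' + v = 0.55 + 0.59 = 1.14c
Relativistic: u = (0.55 + 0.59)/(1 + 0.3245) = 1.14/1.3245 = 0.8607c
Difference: 1.14 - 0.8607 = 0.2793c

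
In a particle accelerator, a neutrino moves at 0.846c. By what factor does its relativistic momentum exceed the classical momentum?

p_rel = γmv, p_class = mv
Ratio = γ = 1/√(1 - 0.846²)
= 1/√(0.284284) = 1.876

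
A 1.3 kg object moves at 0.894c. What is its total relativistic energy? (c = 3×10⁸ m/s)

γ = 1/√(1 - 0.894²) = 2.232
mc² = 1.3 × (3×10⁸)² = 1.170×10¹⁷ J
E = γmc² = 2.232 × 1.170×10¹⁷ = 2.611×10¹⁷ J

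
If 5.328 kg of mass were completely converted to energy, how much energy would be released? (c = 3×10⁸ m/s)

Using E = mc²:
c² = (3×10⁸)² = 9×10¹⁶ m²/s²
E = 5.328 × 9×10¹⁶ = 4.795×10¹⁷ J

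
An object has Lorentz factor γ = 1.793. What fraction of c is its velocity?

From γ = 1/√(1 - v²/c²):
1/γ² = 1/1.793² = 0.3111
v²/c² = 1 - 0.3111 = 0.6889
v/c = √(0.6889) = 0.8300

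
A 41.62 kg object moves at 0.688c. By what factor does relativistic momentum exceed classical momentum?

p_rel = γmv, p_class = mv
Ratio = γ = 1/√(1 - 0.688²) = 1.378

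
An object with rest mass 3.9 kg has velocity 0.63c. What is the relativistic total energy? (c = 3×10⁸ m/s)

γ = 1/√(1 - 0.63²) = 1.2877
mc² = 3.9 × (3×10⁸)² = 3.510×10¹⁷ J
E = γmc² = 1.2877 × 3.510×10¹⁷ = 4.520×10¹⁷ J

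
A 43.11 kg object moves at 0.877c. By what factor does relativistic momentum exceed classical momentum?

p_rel = γmv, p_class = mv
Ratio = γ = 1/√(1 - 0.877²) = 2.081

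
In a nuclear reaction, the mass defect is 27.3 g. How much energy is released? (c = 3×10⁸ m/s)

Convert mass defect: Δm = 27.3 g = 0.0273 kg
E = Δm·c² = 0.0273 × (3×10⁸)²
= 0.0273 × 9×10¹⁶ = 2.457×10¹⁵ J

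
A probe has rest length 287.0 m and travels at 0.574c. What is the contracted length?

Proper length L₀ = 287.0 m
γ = 1/√(1 - 0.574²) = 1.2212
L = L₀/γ = 287.0/1.2212 = 235.0 m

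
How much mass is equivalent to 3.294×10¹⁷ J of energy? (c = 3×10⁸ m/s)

From E = mc², we get m = E/c²
c² = (3×10⁸)² = 9×10¹⁶ m²/s²
m = 3.294×10¹⁷ / 9×10¹⁶ = 3.660 kg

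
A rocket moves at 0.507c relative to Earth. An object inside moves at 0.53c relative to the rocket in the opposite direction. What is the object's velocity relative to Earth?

Object's velocity in rocket frame is u' = -0.53c
u = (u' + v)/(1 + u'v/c²) = (v - 0.53)/(1 - 0.53·v/c²)
Numerator: 0.507 - 0.53 = -0.023
Denominator: 1 - 0.26871 = 0.73129
u = -0.023/0.73129 = -0.03145c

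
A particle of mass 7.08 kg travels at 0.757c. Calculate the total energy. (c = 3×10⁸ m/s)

γ = 1/√(1 - 0.757²) = 1.5304
mc² = 7.08 × (3×10⁸)² = 6.372×10¹⁷ J
E = γmc² = 1.5304 × 6.372×10¹⁷ = 9.752×10¹⁷ J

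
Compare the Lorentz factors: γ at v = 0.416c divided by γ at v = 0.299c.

γ₁ = 1/√(1 - 0.416²) = 1.0997
γ₂ = 1/√(1 - 0.299²) = 1.0479
γ₁/γ₂ = 1.0997/1.0479 = 1.049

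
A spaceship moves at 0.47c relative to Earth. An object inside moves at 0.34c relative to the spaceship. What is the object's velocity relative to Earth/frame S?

u = (u' + v)/(1 + u'v/c²)
Numerator: 0.34 + 0.47 = 0.81
Denominator: 1 + 0.1598 = 1.1598
u = 0.81/1.1598 = 0.6984c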